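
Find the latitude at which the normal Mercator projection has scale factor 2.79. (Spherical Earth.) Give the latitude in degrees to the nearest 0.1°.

Mercator scale is k = sec φ = 1/cos φ.
1/cos φ = 2.79  ⇒  cos φ = 0.3584  ⇒  φ = arccos(0.3584) ≈ 69.0°.

69.0°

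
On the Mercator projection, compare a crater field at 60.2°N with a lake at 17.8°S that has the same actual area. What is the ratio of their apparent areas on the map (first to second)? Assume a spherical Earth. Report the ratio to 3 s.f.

On Mercator, area is exaggerated by sec²φ = 1/cos²φ.
At 60.2°: sec²(60.2°) = 1/0.4970² = 4.049.
At 17.8°: sec²(17.8°) = 1/0.9521² = 1.103.
Ratio = 4.049/1.103 = cos²(17.8°)/cos²(60.2°) ≈ 3.67.

3.67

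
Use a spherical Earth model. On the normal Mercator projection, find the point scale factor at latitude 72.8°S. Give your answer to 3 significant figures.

Mercator is conformal, so the point scale is isotropic: h = k = sec φ = 1/cos φ.
k = 1/cos 72.8° = 1/0.2957 = 3.382.

3.38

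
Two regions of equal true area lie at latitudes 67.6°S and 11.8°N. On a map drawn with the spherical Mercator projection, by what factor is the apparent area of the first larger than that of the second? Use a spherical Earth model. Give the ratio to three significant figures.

6.60

Mercator is conformal with k = sec φ, so areal scale = k² = sec²φ.
At 67.6°: sec²(67.6°) = 1/0.3811² = 6.886.
At 11.8°: sec²(11.8°) = 1/0.9789² = 1.044.
Ratio = 6.886/1.044 = cos²(11.8°)/cos²(67.6°) ≈ 6.60.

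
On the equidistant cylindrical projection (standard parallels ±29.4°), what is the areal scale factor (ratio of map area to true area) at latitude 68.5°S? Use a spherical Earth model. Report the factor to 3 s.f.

2.38

The equidistant cylindrical projection with φ₀ = 29.4° has h = 1 (meridians true) and k = cos φ₀ / cos φ along parallels.
Areal scale = h·k = 1 × cos φ₀ / cos φ; at 68.5°, h = 1.000, k = 2.377, so h·k = 2.377.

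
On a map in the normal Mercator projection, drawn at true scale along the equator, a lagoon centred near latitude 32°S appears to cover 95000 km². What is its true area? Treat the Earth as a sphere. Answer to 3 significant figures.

For Mercator, h = k = sec φ (a conformal cylindrical projection has a single point scale, 1/cos φ).
Areal scale = k² = sec²φ = 1/cos²(32°) = 1/0.8480² = 1.390.
True area = apparent / (areal scale) = 95000 / 1.390 ≈ 68300 km².

68300 km²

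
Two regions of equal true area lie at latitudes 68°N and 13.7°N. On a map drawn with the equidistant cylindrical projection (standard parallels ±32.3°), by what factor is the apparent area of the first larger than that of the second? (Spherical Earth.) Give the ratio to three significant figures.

2.59

With standard parallel φ₀ = 32.3°, the equirectangular projection gives x = Rλ cos φ₀, y = Rφ, so h = 1 and k = cos 32.3° / cos φ.
Areal scale at 68°: h·k = 1.000 × 2.256 = 2.256.
Areal scale at 13.7°: h·k = 1.000 × 0.8700 = 0.8700.
Ratio = 2.256/0.8700 ≈ 2.59.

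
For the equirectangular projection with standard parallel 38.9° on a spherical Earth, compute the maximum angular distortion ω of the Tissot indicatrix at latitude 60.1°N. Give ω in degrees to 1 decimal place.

25.3°

With standard parallel φ₀ = 38.9°, the equirectangular projection gives x = Rλ cos φ₀, y = Rφ, so h = 1 and k = cos 38.9° / cos φ.
At 60.1°: h = 1.000, k = 1.561; principal scales a = 1.561, b = 1.000.
sin(ω/2) = (a − b)/(a + b) = 0.5612/2.561 = 0.2191, so ω = 2 arcsin(0.2191) ≈ 25.3°.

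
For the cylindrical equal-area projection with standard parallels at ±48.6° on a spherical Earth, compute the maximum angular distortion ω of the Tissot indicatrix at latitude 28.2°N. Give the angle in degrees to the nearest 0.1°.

For cylindrical equal-area with standard parallel φ₀, h = cos φ / cos φ₀ and k = cos φ₀ / cos φ, so h·k = 1.
At 28.2°: h = 1.333, k = 0.7504; principal scales a = 1.333, b = 0.7504.
sin(ω/2) = (a − b)/(a + b) = 0.5823/2.083 = 0.2795, so ω = 2 arcsin(0.2795) ≈ 32.5°.

32.5°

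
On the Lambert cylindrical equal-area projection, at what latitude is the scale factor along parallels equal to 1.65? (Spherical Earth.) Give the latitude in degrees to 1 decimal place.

The Lambert cylindrical equal-area projection is the cylindrical equal-area projection with its standard parallel at the equator (φ₀ = 0). For cylindrical equal-area with standard parallel φ₀, h = cos φ / cos φ₀ and k = cos φ₀ / cos φ, so h·k = 1.
k = cos φ₀ / cos φ = 1.65  ⇒  cos φ = cos 0° / 1.65 = 0.6061.
φ = arccos(0.6061) ≈ 52.7°.

52.7°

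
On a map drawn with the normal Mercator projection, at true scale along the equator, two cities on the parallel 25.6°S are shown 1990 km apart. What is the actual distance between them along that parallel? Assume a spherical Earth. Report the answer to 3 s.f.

Mercator is conformal, so the point scale is isotropic: h = k = sec φ = 1/cos φ.
Along the parallel at 25.6°, map distances are exaggerated by k = sec 25.6° = 1.109.
True distance = 1990 / 1.109 = 1990 × cos 25.6° ≈ 1790 km.

1790 km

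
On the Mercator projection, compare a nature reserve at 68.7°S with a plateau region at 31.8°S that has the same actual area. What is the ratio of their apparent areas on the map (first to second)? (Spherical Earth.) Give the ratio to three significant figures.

5.47

Mercator is conformal with k = sec φ, so areal scale = k² = sec²φ.
At 68.7°: sec²(68.7°) = 1/0.3633² = 7.579.
At 31.8°: sec²(31.8°) = 1/0.8499² = 1.384.
Ratio = 7.579/1.384 = cos²(31.8°)/cos²(68.7°) ≈ 5.47.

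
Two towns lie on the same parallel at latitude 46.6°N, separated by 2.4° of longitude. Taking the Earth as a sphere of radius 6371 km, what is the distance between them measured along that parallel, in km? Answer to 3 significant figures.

183 km

Arc length along a parallel = R cos φ · Δλ (with Δλ in radians).
= 6371 × cos 46.6° × (2.4° × π/180) = 6371 × 0.6871 × 0.04189 ≈ 183 km.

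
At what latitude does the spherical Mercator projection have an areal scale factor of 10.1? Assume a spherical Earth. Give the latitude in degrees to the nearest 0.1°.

Mercator areal scale is sec²φ.
sec²φ = 10.1  ⇒  cos²φ = 0.09901  ⇒  cos φ = 0.3147.
φ = arccos(0.3147) ≈ 71.7°.

71.7°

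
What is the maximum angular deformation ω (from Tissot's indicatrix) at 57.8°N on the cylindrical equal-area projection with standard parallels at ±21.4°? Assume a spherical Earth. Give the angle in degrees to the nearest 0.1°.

Cylindrical equal-area (φ₀ = 21.4°): h = cos φ / cos 21.4° along meridians, k = cos 21.4° / cos φ along parallels; h·k = 1.
At 57.8°: h = 0.5723, k = 1.747; principal scales a = 1.747, b = 0.5723.
sin(ω/2) = (a − b)/(a + b) = 1.175/2.320 = 0.5065, so ω = 2 arcsin(0.5065) ≈ 60.9°.

60.9°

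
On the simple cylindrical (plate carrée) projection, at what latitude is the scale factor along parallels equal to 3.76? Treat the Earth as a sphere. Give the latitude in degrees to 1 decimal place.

74.6°

Plate carrée: h = 1, k = sec φ along parallels.
sec φ = 3.76  ⇒  cos φ = 0.2660  ⇒  φ ≈ 74.6°.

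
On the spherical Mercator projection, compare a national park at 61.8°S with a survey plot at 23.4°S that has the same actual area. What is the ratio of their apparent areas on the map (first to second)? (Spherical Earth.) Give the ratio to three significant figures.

3.77

Mercator is conformal with k = sec φ, so areal scale = k² = sec²φ.
At 61.8°: sec²(61.8°) = 1/0.4726² = 4.478.
At 23.4°: sec²(23.4°) = 1/0.9178² = 1.187.
Ratio = 4.478/1.187 = cos²(23.4°)/cos²(61.8°) ≈ 3.77.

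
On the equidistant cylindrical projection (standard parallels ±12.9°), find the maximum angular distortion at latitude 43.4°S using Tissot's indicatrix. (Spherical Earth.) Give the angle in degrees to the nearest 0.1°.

The equidistant cylindrical projection with φ₀ = 12.9° has h = 1 (meridians true) and k = cos φ₀ / cos φ along parallels.
At 43.4°: h = 1.000, k = 1.342; principal scales a = 1.342, b = 1.000.
sin(ω/2) = (a − b)/(a + b) = 0.3416/2.342 = 0.1459, so ω = 2 arcsin(0.1459) ≈ 16.8°.

16.8°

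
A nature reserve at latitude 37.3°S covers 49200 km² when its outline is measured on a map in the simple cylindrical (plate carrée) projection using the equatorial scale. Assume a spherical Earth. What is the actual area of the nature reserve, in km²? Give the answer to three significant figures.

In the plate carrée (x = Rλ, y = Rφ), meridians are true-scale (h = 1) and parallels are stretched by k = sec φ.
Areal scale = h·k = 1 × sec φ; at 37.3°, h = 1.000, k = 1.257, so h·k = 1.257.
True area = apparent / (areal scale) = 49200 / 1.257 ≈ 39100 km².

39100 km²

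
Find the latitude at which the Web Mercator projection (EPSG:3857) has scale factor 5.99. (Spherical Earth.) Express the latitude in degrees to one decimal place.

80.4°

Mercator scale is k = sec φ = 1/cos φ.
1/cos φ = 5.99  ⇒  cos φ = 0.1669  ⇒  φ = arccos(0.1669) ≈ 80.4°.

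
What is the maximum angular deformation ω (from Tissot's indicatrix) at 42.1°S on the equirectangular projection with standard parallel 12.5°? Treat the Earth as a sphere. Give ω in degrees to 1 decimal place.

15.7°

The equidistant cylindrical projection with φ₀ = 12.5° has h = 1 (meridians true) and k = cos φ₀ / cos φ along parallels.
At 42.1°: h = 1.000, k = 1.316; principal scales a = 1.316, b = 1.000.
sin(ω/2) = (a − b)/(a + b) = 0.3158/2.316 = 0.1364, so ω = 2 arcsin(0.1364) ≈ 15.7°.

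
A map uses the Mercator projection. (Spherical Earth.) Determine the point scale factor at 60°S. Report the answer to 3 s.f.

2.00

The Mercator projection is conformal; its linear scale factor is the same in every direction and equals sec φ = 1/cos φ.
k = 1/cos 60° = 1/0.5000 = 2.000.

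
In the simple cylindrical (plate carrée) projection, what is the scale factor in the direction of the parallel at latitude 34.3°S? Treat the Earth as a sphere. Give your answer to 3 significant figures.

Plate carrée maps x = Rλ, y = Rφ. The meridian scale is h = 1 and the parallel scale is k = 1/cos φ = sec φ.
k = 1/cos 34.3° = 1/0.8261 = 1.211.

1.21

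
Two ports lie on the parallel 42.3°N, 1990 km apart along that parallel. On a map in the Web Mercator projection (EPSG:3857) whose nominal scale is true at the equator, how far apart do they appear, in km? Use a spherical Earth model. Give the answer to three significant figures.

2690 km

Mercator is conformal, so the point scale is isotropic: h = k = sec φ = 1/cos φ.
Along the parallel, k = sec 42.3° = 1/0.7396 = 1.352.
Map distance = 1990 × 1.352 ≈ 2690 km.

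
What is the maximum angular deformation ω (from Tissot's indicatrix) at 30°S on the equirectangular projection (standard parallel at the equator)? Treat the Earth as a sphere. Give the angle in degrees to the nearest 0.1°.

8.2°

For the equirectangular projection with φ₀ = 0 (plate carrée), h = 1 along meridians and k = sec φ along parallels.
At 30°: h = 1.000, k = 1.155; principal scales a = 1.155, b = 1.000.
sin(ω/2) = (a − b)/(a + b) = 0.1547/2.155 = 0.07180, so ω = 2 arcsin(0.07180) ≈ 8.2°.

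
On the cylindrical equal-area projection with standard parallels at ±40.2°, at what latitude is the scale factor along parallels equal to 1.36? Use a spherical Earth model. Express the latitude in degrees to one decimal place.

55.8°

A cylindrical equal-area projection with standard parallel φ₀ has meridian scale h = cos φ / cos φ₀ and parallel scale k = cos φ₀ / cos φ (so areas are preserved, h·k = 1).
k = cos φ₀ / cos φ = 1.36  ⇒  cos φ = cos 40.2° / 1.36 = 0.5616.
φ = arccos(0.5616) ≈ 55.8°.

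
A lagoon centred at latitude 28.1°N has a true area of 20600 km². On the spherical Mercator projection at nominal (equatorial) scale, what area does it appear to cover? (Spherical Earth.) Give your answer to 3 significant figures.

Mercator is conformal, so the point scale is isotropic: h = k = sec φ = 1/cos φ.
Areal scale = k² = sec²φ = 1/cos²(28.1°) = 1/0.8821² = 1.285.
Apparent area = 20600 × 1.285 ≈ 26500 km².

26500 km²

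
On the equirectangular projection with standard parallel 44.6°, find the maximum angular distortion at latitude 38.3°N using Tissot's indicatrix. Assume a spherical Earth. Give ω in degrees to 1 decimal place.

The equidistant cylindrical projection with φ₀ = 44.6° has h = 1 (meridians true) and k = cos φ₀ / cos φ along parallels.
At 38.3°: h = 1.000, k = 0.9073; principal scales a = 1.000, b = 0.9073.
sin(ω/2) = (a − b)/(a + b) = 0.09270/1.907 = 0.04860, so ω = 2 arcsin(0.04860) ≈ 5.6°.

5.6°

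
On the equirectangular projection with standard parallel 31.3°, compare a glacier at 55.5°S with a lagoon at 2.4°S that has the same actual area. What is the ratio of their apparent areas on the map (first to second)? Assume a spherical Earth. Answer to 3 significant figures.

1.76

In the equirectangular projection with standard parallel φ₀ = 31.3° (x = Rλ cos φ₀, y = Rφ), meridians are true-scale (h = 1) and the parallel scale is k = cos φ₀ / cos φ.
Areal scale at 55.5°: h·k = 1.000 × 1.509 = 1.509.
Areal scale at 2.4°: h·k = 1.000 × 0.8552 = 0.8552.
Ratio = 1.509/0.8552 ≈ 1.76.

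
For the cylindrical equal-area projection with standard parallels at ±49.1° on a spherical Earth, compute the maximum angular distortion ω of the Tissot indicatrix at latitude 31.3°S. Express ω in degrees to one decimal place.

Cylindrical equal-area (φ₀ = 49.1°): h = cos φ / cos 49.1° along meridians, k = cos 49.1° / cos φ along parallels; h·k = 1.
At 31.3°: h = 1.305, k = 0.7663; principal scales a = 1.305, b = 0.7663.
sin(ω/2) = (a − b)/(a + b) = 0.5388/2.071 = 0.2601, so ω = 2 arcsin(0.2601) ≈ 30.2°.

30.2°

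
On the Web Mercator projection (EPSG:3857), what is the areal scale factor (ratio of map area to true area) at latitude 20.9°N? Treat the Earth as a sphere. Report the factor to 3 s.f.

Mercator is conformal, so the point scale is isotropic: h = k = sec φ = 1/cos φ.
Areal scale = k² = sec²φ = 1/cos²(20.9°) = 1/0.9342² = 1.146.

1.15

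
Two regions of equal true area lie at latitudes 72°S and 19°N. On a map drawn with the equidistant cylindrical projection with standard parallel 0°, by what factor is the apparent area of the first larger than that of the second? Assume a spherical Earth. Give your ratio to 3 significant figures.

For the equirectangular projection with φ₀ = 0 (plate carrée), h = 1 along meridians and k = sec φ along parallels.
Areal scale at 72°: h·k = 1.000 × 3.236 = 3.236.
Areal scale at 19°: h·k = 1.000 × 1.058 = 1.058.
Ratio = 3.236/1.058 ≈ 3.06.

3.06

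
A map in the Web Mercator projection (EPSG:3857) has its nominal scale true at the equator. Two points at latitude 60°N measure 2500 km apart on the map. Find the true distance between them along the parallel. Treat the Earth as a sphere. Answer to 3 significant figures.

Mercator is conformal, so the point scale is isotropic: h = k = sec φ = 1/cos φ.
Along the parallel at 60°, map distances are exaggerated by k = sec 60° = 2.000.
True distance = 2500 / 2.000 = 2500 × cos 60° ≈ 1250 km.

1250 km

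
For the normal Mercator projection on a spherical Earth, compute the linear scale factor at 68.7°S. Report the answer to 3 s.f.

Mercator is conformal, so the point scale is isotropic: h = k = sec φ = 1/cos φ.
k = 1/cos 68.7° = 1/0.3633 = 2.753.

2.75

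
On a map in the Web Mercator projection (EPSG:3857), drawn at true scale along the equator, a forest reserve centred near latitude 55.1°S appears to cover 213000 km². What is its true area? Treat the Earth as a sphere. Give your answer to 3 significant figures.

69700 km²

For Mercator, h = k = sec φ (a conformal cylindrical projection has a single point scale, 1/cos φ).
Areal scale = k² = sec²φ = 1/cos²(55.1°) = 1/0.5721² = 3.055.
True area = apparent / (areal scale) = 213000 / 3.055 ≈ 69700 km².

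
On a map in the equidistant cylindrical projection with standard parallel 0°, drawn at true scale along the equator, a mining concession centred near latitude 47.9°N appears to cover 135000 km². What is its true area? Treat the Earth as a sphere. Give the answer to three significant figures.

90500 km²

Plate carrée maps x = Rλ, y = Rφ. The meridian scale is h = 1 and the parallel scale is k = 1/cos φ = sec φ.
Areal scale = h·k = 1 × sec φ; at 47.9°, h = 1.000, k = 1.492, so h·k = 1.492.
True area = apparent / (areal scale) = 135000 / 1.492 ≈ 90500 km².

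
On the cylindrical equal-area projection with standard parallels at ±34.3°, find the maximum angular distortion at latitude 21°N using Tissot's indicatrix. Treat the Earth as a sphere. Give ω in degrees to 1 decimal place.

14.0°

A cylindrical equal-area projection with standard parallel φ₀ has meridian scale h = cos φ / cos φ₀ and parallel scale k = cos φ₀ / cos φ (so areas are preserved, h·k = 1).
At 21°: h = 1.130, k = 0.8849; principal scales a = 1.130, b = 0.8849.
sin(ω/2) = (a − b)/(a + b) = 0.2452/2.015 = 0.1217, so ω = 2 arcsin(0.1217) ≈ 14.0°.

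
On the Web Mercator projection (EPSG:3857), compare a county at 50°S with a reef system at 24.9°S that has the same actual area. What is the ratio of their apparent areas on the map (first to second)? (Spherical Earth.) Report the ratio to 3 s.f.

On Mercator, area is exaggerated by sec²φ = 1/cos²φ.
At 50°: sec²(50°) = 1/0.6428² = 2.420.
At 24.9°: sec²(24.9°) = 1/0.9070² = 1.215.
Ratio = 2.420/1.215 = cos²(24.9°)/cos²(50°) ≈ 1.99.

1.99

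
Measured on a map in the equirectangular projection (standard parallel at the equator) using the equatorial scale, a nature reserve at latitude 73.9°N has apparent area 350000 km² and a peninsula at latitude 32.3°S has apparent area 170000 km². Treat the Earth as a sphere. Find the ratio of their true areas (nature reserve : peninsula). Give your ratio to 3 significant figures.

On the plate carrée, areal scale = h·k = 1 × sec φ, so true area = apparent × cos φ.
True area of nature reserve: 350000 × cos(73.9°) = 350000 × 0.2773 = 97060 km².
True area of peninsula: 170000 × cos(32.3°) = 170000 × 0.8453 = 143700 km².
Ratio = 97060 / 143700 ≈ 0.675.

0.675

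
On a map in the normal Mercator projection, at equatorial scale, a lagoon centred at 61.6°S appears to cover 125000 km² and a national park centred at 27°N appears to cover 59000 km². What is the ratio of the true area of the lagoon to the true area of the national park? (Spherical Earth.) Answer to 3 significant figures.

0.604

On Mercator the areal scale is sec²φ, so true area = apparent × cos²φ.
True area of lagoon: 125000 × cos²(61.6°) = 125000 × 0.2262 = 28280 km².
True area of national park: 59000 × cos²(27°) = 59000 × 0.7939 = 46840 km².
Ratio = 28280 / 46840 ≈ 0.604.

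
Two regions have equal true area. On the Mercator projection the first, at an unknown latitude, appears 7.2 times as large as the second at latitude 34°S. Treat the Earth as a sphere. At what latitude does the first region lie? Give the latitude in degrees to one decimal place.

On Mercator, (apparent₁)/(apparent₂) = sec²φ₁ / sec²φ₂ when true areas are equal.
cos²φ₂ / cos²φ₁ = 7.2  ⇒  cos φ₁ = cos 34° / √7.2 = 0.8290/2.683 = 0.3090.
φ₁ = arccos(0.3090) ≈ 72.0°.

72.0°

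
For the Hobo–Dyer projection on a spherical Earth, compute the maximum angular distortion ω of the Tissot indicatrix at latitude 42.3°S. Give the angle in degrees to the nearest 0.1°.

The Hobo–Dyer projection is cylindrical equal-area with φ₀ = 37.5°. Cylindrical equal-area (φ₀ = 37.5°): h = cos φ / cos 37.5° along meridians, k = cos 37.5° / cos φ along parallels; h·k = 1.
At 42.3°: h = 0.9323, k = 1.073; principal scales a = 1.073, b = 0.9323.
sin(ω/2) = (a − b)/(a + b) = 0.1403/2.005 = 0.07000, so ω = 2 arcsin(0.07000) ≈ 8.0°.

8.0°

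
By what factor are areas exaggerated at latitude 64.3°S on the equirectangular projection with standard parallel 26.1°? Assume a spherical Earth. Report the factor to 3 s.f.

In the equirectangular projection with standard parallel φ₀ = 26.1° (x = Rλ cos φ₀, y = Rφ), meridians are true-scale (h = 1) and the parallel scale is k = cos φ₀ / cos φ.
Areal scale = h·k = 1 × cos φ₀ / cos φ; at 64.3°, h = 1.000, k = 2.071, so h·k = 2.071.

2.07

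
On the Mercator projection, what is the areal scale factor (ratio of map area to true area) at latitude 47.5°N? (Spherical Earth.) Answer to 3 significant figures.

Mercator is conformal, so the point scale is isotropic: h = k = sec φ = 1/cos φ.
Areal scale = k² = sec²φ = 1/cos²(47.5°) = 1/0.6756² = 2.191.

2.19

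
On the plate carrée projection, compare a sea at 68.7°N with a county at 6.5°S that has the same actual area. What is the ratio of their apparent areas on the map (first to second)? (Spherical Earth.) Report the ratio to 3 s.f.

In the plate carrée (x = Rλ, y = Rφ), meridians are true-scale (h = 1) and parallels are stretched by k = sec φ.
Areal scale at 68.7°: h·k = 1.000 × 2.753 = 2.753.
Areal scale at 6.5°: h·k = 1.000 × 1.006 = 1.006.
Ratio = 2.753/1.006 ≈ 2.74.

2.74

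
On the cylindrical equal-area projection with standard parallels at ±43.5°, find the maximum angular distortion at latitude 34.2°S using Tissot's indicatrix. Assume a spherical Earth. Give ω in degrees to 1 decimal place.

15.0°

Cylindrical equal-area (φ₀ = 43.5°): h = cos φ / cos 43.5° along meridians, k = cos 43.5° / cos φ along parallels; h·k = 1.
At 34.2°: h = 1.140, k = 0.8770; principal scales a = 1.140, b = 0.8770.
sin(ω/2) = (a − b)/(a + b) = 0.2632/2.017 = 0.1305, so ω = 2 arcsin(0.1305) ≈ 15.0°.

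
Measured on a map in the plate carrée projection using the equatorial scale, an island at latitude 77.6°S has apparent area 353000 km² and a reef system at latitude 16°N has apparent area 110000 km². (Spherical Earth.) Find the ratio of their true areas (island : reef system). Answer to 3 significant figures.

0.717

Plate carrée has h = 1 and k = sec φ, giving areal scale sec φ; true area = (apparent area) · cos φ.
True area of island: 353000 × cos(77.6°) = 353000 × 0.2147 = 75800 km².
True area of reef system: 110000 × cos(16°) = 110000 × 0.9613 = 105700 km².
Ratio = 75800 / 105700 ≈ 0.717.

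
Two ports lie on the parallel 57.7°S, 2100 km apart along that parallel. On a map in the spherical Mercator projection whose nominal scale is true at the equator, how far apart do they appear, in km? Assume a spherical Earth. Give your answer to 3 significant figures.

3930 km

The Mercator projection is conformal; its linear scale factor is the same in every direction and equals sec φ = 1/cos φ.
Along the parallel, k = sec 57.7° = 1/0.5344 = 1.871.
Map distance = 2100 × 1.871 ≈ 3930 km.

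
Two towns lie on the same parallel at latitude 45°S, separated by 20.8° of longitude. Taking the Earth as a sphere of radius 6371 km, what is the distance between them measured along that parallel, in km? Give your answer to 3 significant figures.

Arc length along a parallel = R cos φ · Δλ (with Δλ in radians).
= 6371 × cos 45° × (20.8° × π/180) = 6371 × 0.7071 × 0.3630 ≈ 1640 km.

1640 km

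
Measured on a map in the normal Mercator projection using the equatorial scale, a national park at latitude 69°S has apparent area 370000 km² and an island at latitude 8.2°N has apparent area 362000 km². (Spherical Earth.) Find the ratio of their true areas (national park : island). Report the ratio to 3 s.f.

Since Mercator area scale is 1/cos²φ, the true area equals the apparent area multiplied by cos²φ.
True area of national park: 370000 × cos²(69°) = 370000 × 0.1284 = 47520 km².
True area of island: 362000 × cos²(8.2°) = 362000 × 0.9797 = 354600 km².
Ratio = 47520 / 354600 ≈ 0.134.

0.134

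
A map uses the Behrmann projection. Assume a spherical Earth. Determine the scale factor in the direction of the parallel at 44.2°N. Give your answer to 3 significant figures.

Behrmann is a cylindrical equal-area projection with standard parallels at ±30°. For cylindrical equal-area with standard parallel φ₀, h = cos φ / cos φ₀ and k = cos φ₀ / cos φ, so h·k = 1.
k = cos 30° / cos 44.2° = 0.8660/0.7169 = 1.208.

1.21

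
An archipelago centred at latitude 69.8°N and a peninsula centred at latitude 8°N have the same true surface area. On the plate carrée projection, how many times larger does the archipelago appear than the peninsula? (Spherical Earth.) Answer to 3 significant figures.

For the equirectangular projection with φ₀ = 0 (plate carrée), h = 1 along meridians and k = sec φ along parallels.
Areal scale at 69.8°: h·k = 1.000 × 2.896 = 2.896.
Areal scale at 8°: h·k = 1.000 × 1.010 = 1.010.
Ratio = 2.896/1.010 ≈ 2.87.

2.87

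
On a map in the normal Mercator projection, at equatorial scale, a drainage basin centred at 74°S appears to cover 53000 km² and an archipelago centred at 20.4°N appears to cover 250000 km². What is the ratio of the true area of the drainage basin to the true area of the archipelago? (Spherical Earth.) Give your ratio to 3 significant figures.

Since Mercator area scale is 1/cos²φ, the true area equals the apparent area multiplied by cos²φ.
True area of drainage basin: 53000 × cos²(74°) = 53000 × 0.07598 = 4027 km².
True area of archipelago: 250000 × cos²(20.4°) = 250000 × 0.8785 = 219600 km².
Ratio = 4027 / 219600 ≈ 0.0183.

0.0183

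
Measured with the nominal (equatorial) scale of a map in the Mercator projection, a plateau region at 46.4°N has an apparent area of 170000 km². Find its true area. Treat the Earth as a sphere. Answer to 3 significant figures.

80800 km²

For Mercator, h = k = sec φ (a conformal cylindrical projection has a single point scale, 1/cos φ).
Areal scale = k² = sec²φ = 1/cos²(46.4°) = 1/0.6896² = 2.103.
True area = apparent / (areal scale) = 170000 / 2.103 ≈ 80800 km².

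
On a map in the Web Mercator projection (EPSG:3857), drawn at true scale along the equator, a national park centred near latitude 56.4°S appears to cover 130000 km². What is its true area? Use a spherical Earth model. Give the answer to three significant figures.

For Mercator, h = k = sec φ (a conformal cylindrical projection has a single point scale, 1/cos φ).
Areal scale = k² = sec²φ = 1/cos²(56.4°) = 1/0.5534² = 3.265.
True area = apparent / (areal scale) = 130000 / 3.265 ≈ 39800 km².

39800 km²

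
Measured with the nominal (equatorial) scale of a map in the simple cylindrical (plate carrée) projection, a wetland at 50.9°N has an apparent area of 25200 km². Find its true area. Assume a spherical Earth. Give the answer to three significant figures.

15900 km²

Plate carrée maps x = Rλ, y = Rφ. The meridian scale is h = 1 and the parallel scale is k = 1/cos φ = sec φ.
Areal scale = h·k = 1 × sec φ; at 50.9°, h = 1.000, k = 1.586, so h·k = 1.586.
True area = apparent / (areal scale) = 25200 / 1.586 ≈ 15900 km².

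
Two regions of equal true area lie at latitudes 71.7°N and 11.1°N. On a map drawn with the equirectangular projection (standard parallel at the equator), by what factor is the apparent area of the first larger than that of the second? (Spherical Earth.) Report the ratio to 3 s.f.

3.13

Plate carrée maps x = Rλ, y = Rφ. The meridian scale is h = 1 and the parallel scale is k = 1/cos φ = sec φ.
Areal scale at 71.7°: h·k = 1.000 × 3.185 = 3.185.
Areal scale at 11.1°: h·k = 1.000 × 1.019 = 1.019.
Ratio = 3.185/1.019 ≈ 3.13.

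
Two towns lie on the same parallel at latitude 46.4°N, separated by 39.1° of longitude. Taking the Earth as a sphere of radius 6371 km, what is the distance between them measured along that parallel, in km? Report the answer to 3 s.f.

3000 km

Arc length along a parallel = R cos φ · Δλ (with Δλ in radians).
= 6371 × cos 46.4° × (39.1° × π/180) = 6371 × 0.6896 × 0.6824 ≈ 3000 km.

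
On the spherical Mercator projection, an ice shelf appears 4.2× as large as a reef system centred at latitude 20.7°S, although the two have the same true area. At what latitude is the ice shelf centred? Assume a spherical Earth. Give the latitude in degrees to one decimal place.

Mercator areal scale is sec²φ, so apparent-area ratio = sec²φ₁ / sec²φ₂ = cos²φ₂ / cos²φ₁.
cos²φ₂ / cos²φ₁ = 4.2  ⇒  cos φ₁ = cos 20.7° / √4.2 = 0.9354/2.049 = 0.4564.
φ₁ = arccos(0.4564) ≈ 62.8°.

62.8°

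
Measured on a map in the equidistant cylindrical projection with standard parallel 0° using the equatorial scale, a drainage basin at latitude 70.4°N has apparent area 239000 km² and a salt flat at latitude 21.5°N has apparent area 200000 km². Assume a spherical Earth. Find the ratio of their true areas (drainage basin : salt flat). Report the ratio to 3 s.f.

0.431

On the plate carrée, areal scale = h·k = 1 × sec φ, so true area = apparent × cos φ.
True area of drainage basin: 239000 × cos(70.4°) = 239000 × 0.3355 = 80170 km².
True area of salt flat: 200000 × cos(21.5°) = 200000 × 0.9304 = 186100 km².
Ratio = 80170 / 186100 ≈ 0.431.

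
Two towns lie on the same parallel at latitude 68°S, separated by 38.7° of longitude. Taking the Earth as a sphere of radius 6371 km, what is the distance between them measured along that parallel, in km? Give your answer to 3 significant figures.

1610 km

Arc length along a parallel = R cos φ · Δλ (with Δλ in radians).
= 6371 × cos 68° × (38.7° × π/180) = 6371 × 0.3746 × 0.6754 ≈ 1610 km.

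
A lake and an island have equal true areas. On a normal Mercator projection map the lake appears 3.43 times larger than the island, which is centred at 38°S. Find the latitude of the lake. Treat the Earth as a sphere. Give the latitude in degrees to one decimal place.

Mercator areal scale is sec²φ, so apparent-area ratio = sec²φ₁ / sec²φ₂ = cos²φ₂ / cos²φ₁.
cos²φ₂ / cos²φ₁ = 3.43  ⇒  cos φ₁ = cos 38° / √3.43 = 0.7880/1.852 = 0.4255.
φ₁ = arccos(0.4255) ≈ 64.8°.

64.8°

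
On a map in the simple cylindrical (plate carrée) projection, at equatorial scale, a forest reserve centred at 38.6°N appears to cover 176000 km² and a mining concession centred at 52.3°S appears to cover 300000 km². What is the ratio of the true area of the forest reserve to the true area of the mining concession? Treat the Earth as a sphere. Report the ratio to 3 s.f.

0.750

On the plate carrée, areal scale = h·k = 1 × sec φ, so true area = apparent × cos φ.
True area of forest reserve: 176000 × cos(38.6°) = 176000 × 0.7815 = 137500 km².
True area of mining concession: 300000 × cos(52.3°) = 300000 × 0.6115 = 183500 km².
Ratio = 137500 / 183500 ≈ 0.750.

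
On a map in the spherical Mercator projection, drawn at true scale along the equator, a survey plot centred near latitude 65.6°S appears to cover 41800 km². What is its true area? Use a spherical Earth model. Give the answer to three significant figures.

7130 km²

Mercator is conformal, so the point scale is isotropic: h = k = sec φ = 1/cos φ.
Areal scale = k² = sec²φ = 1/cos²(65.6°) = 1/0.4131² = 5.860.
True area = apparent / (areal scale) = 41800 / 5.860 ≈ 7130 km².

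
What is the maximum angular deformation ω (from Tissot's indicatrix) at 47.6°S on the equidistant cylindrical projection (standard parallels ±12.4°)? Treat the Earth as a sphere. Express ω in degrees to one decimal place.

The equidistant cylindrical projection with φ₀ = 12.4° has h = 1 (meridians true) and k = cos φ₀ / cos φ along parallels.
At 47.6°: h = 1.000, k = 1.448; principal scales a = 1.448, b = 1.000.
sin(ω/2) = (a − b)/(a + b) = 0.4484/2.448 = 0.1831, so ω = 2 arcsin(0.1831) ≈ 21.1°.

21.1°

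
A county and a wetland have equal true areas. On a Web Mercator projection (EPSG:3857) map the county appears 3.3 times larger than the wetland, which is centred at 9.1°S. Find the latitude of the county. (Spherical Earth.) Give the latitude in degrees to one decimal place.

On Mercator, (apparent₁)/(apparent₂) = sec²φ₁ / sec²φ₂ when true areas are equal.
cos²φ₂ / cos²φ₁ = 3.3  ⇒  cos φ₁ = cos 9.1° / √3.3 = 0.9874/1.817 = 0.5436.
φ₁ = arccos(0.5436) ≈ 57.1°.

57.1°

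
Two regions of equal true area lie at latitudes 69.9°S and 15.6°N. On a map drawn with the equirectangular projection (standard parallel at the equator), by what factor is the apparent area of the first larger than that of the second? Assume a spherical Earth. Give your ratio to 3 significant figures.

For the equirectangular projection with φ₀ = 0 (plate carrée), h = 1 along meridians and k = sec φ along parallels.
Areal scale at 69.9°: h·k = 1.000 × 2.910 = 2.910.
Areal scale at 15.6°: h·k = 1.000 × 1.038 = 1.038.
Ratio = 2.910/1.038 ≈ 2.80.

2.80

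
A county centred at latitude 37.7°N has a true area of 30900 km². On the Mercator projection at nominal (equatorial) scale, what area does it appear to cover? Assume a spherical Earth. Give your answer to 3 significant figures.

49400 km²

Mercator is conformal, so the point scale is isotropic: h = k = sec φ = 1/cos φ.
Areal scale = k² = sec²φ = 1/cos²(37.7°) = 1/0.7912² = 1.597.
Apparent area = 30900 × 1.597 ≈ 49400 km².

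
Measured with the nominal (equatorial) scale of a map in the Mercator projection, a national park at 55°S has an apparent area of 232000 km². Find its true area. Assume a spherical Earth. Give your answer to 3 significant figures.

76300 km²

For Mercator, h = k = sec φ (a conformal cylindrical projection has a single point scale, 1/cos φ).
Areal scale = k² = sec²φ = 1/cos²(55°) = 1/0.5736² = 3.040.
True area = apparent / (areal scale) = 232000 / 3.040 ≈ 76300 km².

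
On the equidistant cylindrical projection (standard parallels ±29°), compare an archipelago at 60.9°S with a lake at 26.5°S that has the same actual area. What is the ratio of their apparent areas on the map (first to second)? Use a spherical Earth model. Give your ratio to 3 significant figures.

1.84

The equidistant cylindrical projection with φ₀ = 29° has h = 1 (meridians true) and k = cos φ₀ / cos φ along parallels.
Areal scale at 60.9°: h·k = 1.000 × 1.798 = 1.798.
Areal scale at 26.5°: h·k = 1.000 × 0.9773 = 0.9773.
Ratio = 1.798/0.9773 ≈ 1.84.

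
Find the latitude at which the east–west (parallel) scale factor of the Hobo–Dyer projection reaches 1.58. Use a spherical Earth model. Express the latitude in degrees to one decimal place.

Hobo–Dyer is a cylindrical equal-area projection with standard parallels at ±37.5°. A cylindrical equal-area projection with standard parallel φ₀ has meridian scale h = cos φ / cos φ₀ and parallel scale k = cos φ₀ / cos φ (so areas are preserved, h·k = 1).
k = cos φ₀ / cos φ = 1.58  ⇒  cos φ = cos 37.5° / 1.58 = 0.5021.
φ = arccos(0.5021) ≈ 59.9°.

59.9°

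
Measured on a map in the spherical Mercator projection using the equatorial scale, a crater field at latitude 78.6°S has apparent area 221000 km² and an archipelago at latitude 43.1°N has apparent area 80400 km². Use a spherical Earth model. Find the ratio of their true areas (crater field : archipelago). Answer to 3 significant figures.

0.201

Mercator's areal exaggeration is sec²φ; hence true area = (apparent area) · cos²φ.
True area of crater field: 221000 × cos²(78.6°) = 221000 × 0.03907 = 8634 km².
True area of archipelago: 80400 × cos²(43.1°) = 80400 × 0.5331 = 42860 km².
Ratio = 8634 / 42860 ≈ 0.201.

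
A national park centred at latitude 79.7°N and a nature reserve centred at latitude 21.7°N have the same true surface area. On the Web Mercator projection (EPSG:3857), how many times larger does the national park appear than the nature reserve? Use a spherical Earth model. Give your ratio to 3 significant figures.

27.0

Mercator areal scale is sec²φ.
At 79.7°: sec²(79.7°) = 1/0.1788² = 31.28.
At 21.7°: sec²(21.7°) = 1/0.9291² = 1.158.
Ratio = 31.28/1.158 = cos²(21.7°)/cos²(79.7°) ≈ 27.0.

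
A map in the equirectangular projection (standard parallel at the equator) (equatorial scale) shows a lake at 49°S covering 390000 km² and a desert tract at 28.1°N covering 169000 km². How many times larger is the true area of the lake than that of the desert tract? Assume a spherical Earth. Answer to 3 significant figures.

On the plate carrée, areal scale = h·k = 1 × sec φ, so true area = apparent × cos φ.
True area of lake: 390000 × cos(49°) = 390000 × 0.6561 = 255900 km².
True area of desert tract: 169000 × cos(28.1°) = 169000 × 0.8821 = 149100 km².
Ratio = 255900 / 149100 ≈ 1.72.

1.72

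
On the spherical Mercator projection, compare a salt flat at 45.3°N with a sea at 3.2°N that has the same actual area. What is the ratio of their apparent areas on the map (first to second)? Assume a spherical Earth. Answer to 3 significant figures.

On Mercator, area is exaggerated by sec²φ = 1/cos²φ.
At 45.3°: sec²(45.3°) = 1/0.7034² = 2.021.
At 3.2°: sec²(3.2°) = 1/0.9984² = 1.003.
Ratio = 2.021/1.003 = cos²(3.2°)/cos²(45.3°) ≈ 2.01.

2.01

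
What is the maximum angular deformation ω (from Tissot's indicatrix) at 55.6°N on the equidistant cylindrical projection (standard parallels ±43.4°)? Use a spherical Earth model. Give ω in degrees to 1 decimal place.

In the equirectangular projection with standard parallel φ₀ = 43.4° (x = Rλ cos φ₀, y = Rφ), meridians are true-scale (h = 1) and the parallel scale is k = cos φ₀ / cos φ.
At 55.6°: h = 1.000, k = 1.286; principal scales a = 1.286, b = 1.000.
sin(ω/2) = (a − b)/(a + b) = 0.2860/2.286 = 0.1251, so ω = 2 arcsin(0.1251) ≈ 14.4°.

14.4°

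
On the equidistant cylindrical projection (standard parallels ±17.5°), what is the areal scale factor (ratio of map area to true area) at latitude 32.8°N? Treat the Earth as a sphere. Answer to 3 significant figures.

1.13

With standard parallel φ₀ = 17.5°, the equirectangular projection gives x = Rλ cos φ₀, y = Rφ, so h = 1 and k = cos 17.5° / cos φ.
Areal scale = h·k = 1 × cos φ₀ / cos φ; at 32.8°, h = 1.000, k = 1.135, so h·k = 1.135.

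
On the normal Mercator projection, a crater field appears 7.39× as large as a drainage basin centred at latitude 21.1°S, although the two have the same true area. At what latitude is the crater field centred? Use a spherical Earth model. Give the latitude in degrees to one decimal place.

On Mercator, (apparent₁)/(apparent₂) = sec²φ₁ / sec²φ₂ when true areas are equal.
cos²φ₂ / cos²φ₁ = 7.39  ⇒  cos φ₁ = cos 21.1° / √7.39 = 0.9330/2.718 = 0.3432.
φ₁ = arccos(0.3432) ≈ 69.9°.

69.9°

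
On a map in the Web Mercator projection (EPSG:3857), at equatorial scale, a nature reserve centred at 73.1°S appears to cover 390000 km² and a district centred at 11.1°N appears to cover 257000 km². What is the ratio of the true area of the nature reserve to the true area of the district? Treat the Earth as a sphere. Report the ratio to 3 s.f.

On Mercator the areal scale is sec²φ, so true area = apparent × cos²φ.
True area of nature reserve: 390000 × cos²(73.1°) = 390000 × 0.08451 = 32960 km².
True area of district: 257000 × cos²(11.1°) = 257000 × 0.9629 = 247500 km².
Ratio = 32960 / 247500 ≈ 0.133.

0.133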